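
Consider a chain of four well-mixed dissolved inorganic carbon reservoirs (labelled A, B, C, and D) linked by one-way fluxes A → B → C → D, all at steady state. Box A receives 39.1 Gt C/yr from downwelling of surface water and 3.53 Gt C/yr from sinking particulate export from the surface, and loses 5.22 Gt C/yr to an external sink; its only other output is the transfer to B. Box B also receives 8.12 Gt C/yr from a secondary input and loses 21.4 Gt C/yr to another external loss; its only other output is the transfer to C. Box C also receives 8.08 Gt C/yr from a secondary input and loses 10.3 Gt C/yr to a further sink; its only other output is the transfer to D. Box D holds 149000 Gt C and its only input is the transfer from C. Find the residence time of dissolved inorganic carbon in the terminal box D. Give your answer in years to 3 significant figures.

6800 yr

Box A: F(A→B) = (39.1 + 3.53) − 5.22 = 37.410 Gt C/yr.
Box B: F(B→C) = (37.410 + 8.12) − 21.4 = 24.130 Gt C/yr.
Box C: F(C→D) = (24.130 + 8.08) − 10.3 = 21.910 Gt C/yr.
Box D throughput = its input = 21.910 Gt C/yr; τ = 149000 / 21.910 = 6801 yr.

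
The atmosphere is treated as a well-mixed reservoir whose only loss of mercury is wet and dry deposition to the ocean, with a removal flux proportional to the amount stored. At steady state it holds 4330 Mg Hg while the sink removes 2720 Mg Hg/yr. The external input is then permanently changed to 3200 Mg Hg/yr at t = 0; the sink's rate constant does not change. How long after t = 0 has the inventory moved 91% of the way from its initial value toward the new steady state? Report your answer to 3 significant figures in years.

3.83 yr

τ = M₀/F₀ = 4330/2720 = 1.592 yr.
The remaining gap fraction is e^(−t/τ); 91% covered ⇒ e^(−t/τ) = 0.0900.
t = −τ ln(0.0900) = 1.592 × 2.408 = 3.833 yr.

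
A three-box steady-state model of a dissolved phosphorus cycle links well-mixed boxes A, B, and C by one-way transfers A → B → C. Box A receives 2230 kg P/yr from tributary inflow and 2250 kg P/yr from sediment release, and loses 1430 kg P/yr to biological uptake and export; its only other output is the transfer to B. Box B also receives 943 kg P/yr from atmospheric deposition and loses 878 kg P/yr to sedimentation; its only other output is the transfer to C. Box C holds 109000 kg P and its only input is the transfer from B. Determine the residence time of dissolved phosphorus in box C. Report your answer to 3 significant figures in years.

Box A: F(A→B) = (2230 + 2250) − 1430 = 3050.0 kg P/yr.
Box B: F(B→C) = (3050.0 + 943) − 878 = 3115.0 kg P/yr.
Box C throughput = its input = 3115.0 kg P/yr; τ = 109000 / 3115.0 = 34.99 yr.

35.0 yr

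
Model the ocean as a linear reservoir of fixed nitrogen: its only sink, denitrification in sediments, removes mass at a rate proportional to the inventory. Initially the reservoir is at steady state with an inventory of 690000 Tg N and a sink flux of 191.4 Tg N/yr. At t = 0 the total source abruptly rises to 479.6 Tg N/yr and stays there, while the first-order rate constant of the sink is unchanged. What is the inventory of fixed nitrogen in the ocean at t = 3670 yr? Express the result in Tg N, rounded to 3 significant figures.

The sink rate constant is k = F₀/M₀ = 191.4/690000 = 0.0002774 yr⁻¹.
Solving dM/dt = F₁ − kM with M(0) = M₀ gives M(t) = F₁/k + (M₀ − F₁/k)·e^(−kt).
F₁/k = 479.6/0.0002774 = 1.7290×10^6 Tg N; kt = 0.0002774 × 3670 = 1.018, e^(−kt) = 0.3613.
M(3670) = 1.7290×10^6 + (690000 − 1.7290×10^6) × 0.3613 = 1.7290×10^6 − 375400 = 1.3536×10^6 Tg N.

1.35×10^6 Tg N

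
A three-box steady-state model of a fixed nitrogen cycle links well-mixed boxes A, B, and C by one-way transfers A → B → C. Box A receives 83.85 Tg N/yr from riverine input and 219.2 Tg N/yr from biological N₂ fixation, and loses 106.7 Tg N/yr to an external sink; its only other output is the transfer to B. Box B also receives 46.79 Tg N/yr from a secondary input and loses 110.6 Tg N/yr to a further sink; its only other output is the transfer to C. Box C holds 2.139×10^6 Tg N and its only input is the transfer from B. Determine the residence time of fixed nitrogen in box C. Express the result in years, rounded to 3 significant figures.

Box A: F(A→B) = (83.85 + 219.2) − 106.7 = 196.35 Tg N/yr.
Box B: F(B→C) = (196.35 + 46.79) − 110.6 = 132.54 Tg N/yr.
Box C throughput = its input = 132.54 Tg N/yr; τ = 2.139×10^6 / 132.54 = 16140 yr.

16100 yr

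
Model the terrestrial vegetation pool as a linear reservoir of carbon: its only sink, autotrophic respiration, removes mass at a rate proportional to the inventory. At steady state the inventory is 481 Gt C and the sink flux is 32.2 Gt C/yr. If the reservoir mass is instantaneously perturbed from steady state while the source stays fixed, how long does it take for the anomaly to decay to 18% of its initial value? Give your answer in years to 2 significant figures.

For a linear reservoir the anomaly decays as exp(−t/τ) with τ = M/F = 481/32.2 = 14.94 yr.
exp(−t/τ) = 0.18 ⇒ t = −τ ln(0.18) = 14.94 × 1.715 = 25.62 yr.

26 yr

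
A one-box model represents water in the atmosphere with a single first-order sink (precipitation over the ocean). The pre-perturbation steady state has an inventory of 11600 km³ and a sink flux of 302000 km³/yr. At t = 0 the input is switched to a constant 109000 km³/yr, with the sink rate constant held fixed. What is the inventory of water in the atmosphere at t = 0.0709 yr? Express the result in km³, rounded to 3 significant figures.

Residence time τ = M₀/F₀ = 0.03841 yr. The eventual steady state is M_∞ = M₀·(F₁/F₀) = 11600 × 109000/302000 = 4186.8 km³.
The anomaly ΔM(t) = M(t) − M_∞ decays as ΔM₀·e^(−t/τ) with ΔM₀ = 11600 − 4186.8 = 7413 km³.
At t = 0.0709 yr, e^(−t/τ) = e^(−1.846) = 0.1579, so ΔM = 1170 km³ and M = 4186.8 + 1170 = 5357.2 km³.

5360 km³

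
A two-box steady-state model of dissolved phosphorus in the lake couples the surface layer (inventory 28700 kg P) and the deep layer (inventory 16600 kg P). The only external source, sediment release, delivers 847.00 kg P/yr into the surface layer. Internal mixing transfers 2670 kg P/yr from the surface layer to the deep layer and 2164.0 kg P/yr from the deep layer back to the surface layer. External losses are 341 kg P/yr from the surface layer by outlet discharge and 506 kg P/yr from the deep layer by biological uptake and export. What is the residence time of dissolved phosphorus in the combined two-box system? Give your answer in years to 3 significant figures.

Residence time in the combined system uses the total inventory and the total *external* removal — internal exchanges between the two boxes cancel.
M_total = 28700 + 16600 = 45300 kg P.
ΣF_external_out = 341 + 506 = 847.00 kg P/yr.
τ = M_total / ΣF_ext = 45300 / 847.00 = 53.48 yr.

53.5 yr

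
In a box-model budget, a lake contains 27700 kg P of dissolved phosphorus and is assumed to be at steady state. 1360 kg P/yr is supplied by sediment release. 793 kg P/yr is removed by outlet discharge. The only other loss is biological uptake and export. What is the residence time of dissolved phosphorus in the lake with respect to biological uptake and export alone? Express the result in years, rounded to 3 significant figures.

At steady state ΣF_in = ΣF_out.
ΣF_in = 1360.0 kg P/yr.
Biological uptake and export flux = ΣF_in − (793) = 1360.0 − 793.0 = 567.0 kg P/yr.
τ = M / F = 27700 / 567.0 = 48.85 yr.

48.9 yr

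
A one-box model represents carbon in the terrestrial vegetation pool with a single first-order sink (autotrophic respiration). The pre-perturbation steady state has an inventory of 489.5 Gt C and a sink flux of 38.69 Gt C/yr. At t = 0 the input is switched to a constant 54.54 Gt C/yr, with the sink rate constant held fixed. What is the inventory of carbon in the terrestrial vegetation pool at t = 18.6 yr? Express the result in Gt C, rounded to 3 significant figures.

644 Gt C

The sink rate constant is k = F₀/M₀ = 38.69/489.5 = 0.07904 yr⁻¹.
Solving dM/dt = F₁ − kM with M(0) = M₀ gives M(t) = F₁/k + (M₀ − F₁/k)·e^(−kt).
F₁/k = 54.54/0.07904 = 690.03 Gt C; kt = 0.07904 × 18.6 = 1.470, e^(−kt) = 0.2299.
M(18.6) = 690.03 + (489.5 − 690.03) × 0.2299 = 690.03 − 46.10 = 643.93 Gt C.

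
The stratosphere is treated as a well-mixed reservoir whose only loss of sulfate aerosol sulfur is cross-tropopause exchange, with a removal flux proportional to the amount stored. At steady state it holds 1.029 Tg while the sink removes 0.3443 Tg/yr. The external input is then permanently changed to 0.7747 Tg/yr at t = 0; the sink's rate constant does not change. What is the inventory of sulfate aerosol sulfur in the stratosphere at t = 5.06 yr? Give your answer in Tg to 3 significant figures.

2.08 Tg

Residence time τ = M₀/F₀ = 2.989 yr. The eventual steady state is M_∞ = M₀·(F₁/F₀) = 1.029 × 0.7747/0.3443 = 2.3153 Tg.
The anomaly ΔM(t) = M(t) − M_∞ decays as ΔM₀·e^(−t/τ) with ΔM₀ = 1.029 − 2.3153 = −1.286 Tg.
At t = 5.06 yr, e^(−t/τ) = e^(−1.693) = 0.1840, so ΔM = −0.2366 Tg and M = 2.3153 − 0.2366 = 2.0787 Tg.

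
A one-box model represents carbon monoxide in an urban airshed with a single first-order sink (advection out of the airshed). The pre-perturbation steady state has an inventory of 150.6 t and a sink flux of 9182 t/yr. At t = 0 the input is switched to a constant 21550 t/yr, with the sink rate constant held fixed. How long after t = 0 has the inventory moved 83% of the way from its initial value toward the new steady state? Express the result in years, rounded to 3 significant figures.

0.0291 yr

τ = M₀/F₀ = 150.6/9182 = 0.01640 yr.
The remaining gap fraction is e^(−t/τ); 83% covered ⇒ e^(−t/τ) = 0.170.
t = −τ ln(0.170) = 0.01640 × 1.772 = 0.02906 yr.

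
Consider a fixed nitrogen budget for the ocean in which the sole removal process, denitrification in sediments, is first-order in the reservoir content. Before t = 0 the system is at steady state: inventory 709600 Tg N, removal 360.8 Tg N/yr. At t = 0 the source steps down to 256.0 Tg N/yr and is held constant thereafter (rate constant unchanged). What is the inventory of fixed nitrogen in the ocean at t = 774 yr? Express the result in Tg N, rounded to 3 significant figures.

643000 Tg N

τ = M₀/F₀ = 709600/360.8 = 1967 yr; rate constant k = 1/τ.
New steady state M_∞ = F₁/k = F₁·τ = 256.0 × 1967 = 503490 Tg N.
M(t) = M_∞ + (M₀ − M_∞)·e^(−t/τ); t/τ = 774/1967 = 0.3935, so e^(−t/τ) = 0.6747.
M(t) = 503490 + 206100 × 0.6747 = 642540 Tg N.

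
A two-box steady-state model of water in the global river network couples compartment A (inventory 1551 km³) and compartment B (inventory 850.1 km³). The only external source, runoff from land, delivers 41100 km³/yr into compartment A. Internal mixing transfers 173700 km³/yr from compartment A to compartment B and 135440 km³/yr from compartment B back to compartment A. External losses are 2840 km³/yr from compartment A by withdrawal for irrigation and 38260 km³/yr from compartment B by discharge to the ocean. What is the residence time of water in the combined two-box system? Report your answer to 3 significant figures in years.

Treat the two boxes together as one reservoir: the mixing fluxes between them are internal recycling, so τ = ΣM / Σ(external losses).
M_total = 1551 + 850.1 = 2401.1 km³.
ΣF_external_out = 2840 + 38260 = 41100 km³/yr.
τ = M_total / ΣF_ext = 2401.1 / 41100 = 0.05842 yr.

0.0584 yr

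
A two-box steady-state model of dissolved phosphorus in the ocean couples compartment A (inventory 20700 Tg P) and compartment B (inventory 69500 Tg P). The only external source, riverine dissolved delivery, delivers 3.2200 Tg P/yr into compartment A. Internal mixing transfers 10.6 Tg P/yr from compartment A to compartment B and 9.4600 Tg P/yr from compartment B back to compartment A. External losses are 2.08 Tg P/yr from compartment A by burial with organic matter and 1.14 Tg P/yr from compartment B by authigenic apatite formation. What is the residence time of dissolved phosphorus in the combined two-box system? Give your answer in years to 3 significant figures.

28000 yr

Residence time in the combined system uses the total inventory and the total *external* removal — internal exchanges between the two boxes cancel.
M_total = 20700 + 69500 = 90200 Tg P.
ΣF_external_out = 2.08 + 1.14 = 3.2200 Tg P/yr.
τ = M_total / ΣF_ext = 90200 / 3.2200 = 28010 yr.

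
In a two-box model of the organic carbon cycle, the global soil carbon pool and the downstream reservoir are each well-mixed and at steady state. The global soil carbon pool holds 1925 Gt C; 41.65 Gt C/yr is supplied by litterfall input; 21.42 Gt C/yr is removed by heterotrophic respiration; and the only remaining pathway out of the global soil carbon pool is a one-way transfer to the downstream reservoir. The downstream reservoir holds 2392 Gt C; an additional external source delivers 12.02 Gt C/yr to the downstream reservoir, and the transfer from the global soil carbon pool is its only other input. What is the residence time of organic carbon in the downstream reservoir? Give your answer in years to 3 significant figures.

Balance the global soil carbon pool: ΣF_in = 41.650 Gt C/yr.
Transfer to the downstream reservoir = ΣF_in − (21.42) = 20.230 Gt C/yr.
Total input to the downstream reservoir = 20.230 + 12.02 = 32.250 Gt C/yr; at steady state this equals its total output.
τ = M / F = 2392 / 32.250 = 74.17 yr.

74.2 yr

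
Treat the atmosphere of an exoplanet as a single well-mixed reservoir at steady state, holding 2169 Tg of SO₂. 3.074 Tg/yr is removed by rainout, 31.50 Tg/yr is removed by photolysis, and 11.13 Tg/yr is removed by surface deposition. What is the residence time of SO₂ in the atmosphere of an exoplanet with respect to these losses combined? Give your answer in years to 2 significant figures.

Total removal = 3.074 + 31.50 + 11.13 = 45.704 Tg/yr.
τ = M / ΣF_out = 2169 / 45.704 = 47.46 yr.

47 yr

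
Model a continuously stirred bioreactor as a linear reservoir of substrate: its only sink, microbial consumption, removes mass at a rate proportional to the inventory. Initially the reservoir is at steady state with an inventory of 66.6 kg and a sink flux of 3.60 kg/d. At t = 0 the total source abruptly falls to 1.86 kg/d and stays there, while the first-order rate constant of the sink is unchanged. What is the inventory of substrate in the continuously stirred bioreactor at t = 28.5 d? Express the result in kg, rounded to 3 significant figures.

The sink rate constant is k = F₀/M₀ = 3.60/66.6 = 0.05405 d⁻¹.
Solving dM/dt = F₁ − kM with M(0) = M₀ gives M(t) = F₁/k + (M₀ − F₁/k)·e^(−kt).
F₁/k = 1.86/0.05405 = 34.410 kg; kt = 0.05405 × 28.5 = 1.541, e^(−kt) = 0.2143.
M(28.5) = 34.410 + (66.6 − 34.410) × 0.2143 = 34.410 + 6.897 = 41.307 kg.

41.3 kg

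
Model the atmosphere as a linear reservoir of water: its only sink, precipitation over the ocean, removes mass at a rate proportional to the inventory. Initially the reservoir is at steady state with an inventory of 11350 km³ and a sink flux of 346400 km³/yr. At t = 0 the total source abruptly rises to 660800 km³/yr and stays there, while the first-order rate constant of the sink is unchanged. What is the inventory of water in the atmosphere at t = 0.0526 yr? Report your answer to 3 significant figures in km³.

The sink rate constant is k = F₀/M₀ = 346400/11350 = 30.52 yr⁻¹.
Solving dM/dt = F₁ − kM with M(0) = M₀ gives M(t) = F₁/k + (M₀ − F₁/k)·e^(−kt).
F₁/k = 660800/30.52 = 21652 km³; kt = 30.52 × 0.0526 = 1.605, e^(−kt) = 0.2008.
M(0.0526) = 21652 + (11350 − 21652) × 0.2008 = 21652 − 2069 = 19583 km³.

19600 km³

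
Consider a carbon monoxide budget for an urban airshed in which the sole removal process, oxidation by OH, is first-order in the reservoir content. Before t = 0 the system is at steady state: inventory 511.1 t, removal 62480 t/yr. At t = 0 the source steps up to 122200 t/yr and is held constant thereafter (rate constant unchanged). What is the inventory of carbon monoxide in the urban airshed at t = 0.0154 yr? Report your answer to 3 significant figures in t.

925 t

The sink rate constant is k = F₀/M₀ = 62480/511.1 = 122.2 yr⁻¹.
Solving dM/dt = F₁ − kM with M(0) = M₀ gives M(t) = F₁/k + (M₀ − F₁/k)·e^(−kt).
F₁/k = 122200/122.2 = 999.62 t; kt = 122.2 × 0.0154 = 1.883, e^(−kt) = 0.1522.
M(0.0154) = 999.62 + (511.1 − 999.62) × 0.1522 = 999.62 − 74.35 = 925.27 t.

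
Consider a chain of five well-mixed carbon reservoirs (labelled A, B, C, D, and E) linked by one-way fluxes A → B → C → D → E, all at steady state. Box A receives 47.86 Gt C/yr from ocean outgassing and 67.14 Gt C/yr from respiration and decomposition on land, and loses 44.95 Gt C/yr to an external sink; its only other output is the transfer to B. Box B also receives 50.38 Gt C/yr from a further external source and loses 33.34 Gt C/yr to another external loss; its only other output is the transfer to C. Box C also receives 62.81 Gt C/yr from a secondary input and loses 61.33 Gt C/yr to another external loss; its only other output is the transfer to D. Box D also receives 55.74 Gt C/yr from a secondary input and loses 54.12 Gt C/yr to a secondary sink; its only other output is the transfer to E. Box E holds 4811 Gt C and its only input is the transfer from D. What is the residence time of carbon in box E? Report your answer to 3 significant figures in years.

Box A: F(A→B) = (47.86 + 67.14) − 44.95 = 70.050 Gt C/yr.
Box B: F(B→C) = (70.050 + 50.38) − 33.34 = 87.090 Gt C/yr.
Box C: F(C→D) = (87.090 + 62.81) − 61.33 = 88.570 Gt C/yr.
Box D: F(D→E) = (88.570 + 55.74) − 54.12 = 90.190 Gt C/yr.
Box E throughput = its input = 90.190 Gt C/yr; τ = 4811 / 90.190 = 53.34 yr.

53.3 yr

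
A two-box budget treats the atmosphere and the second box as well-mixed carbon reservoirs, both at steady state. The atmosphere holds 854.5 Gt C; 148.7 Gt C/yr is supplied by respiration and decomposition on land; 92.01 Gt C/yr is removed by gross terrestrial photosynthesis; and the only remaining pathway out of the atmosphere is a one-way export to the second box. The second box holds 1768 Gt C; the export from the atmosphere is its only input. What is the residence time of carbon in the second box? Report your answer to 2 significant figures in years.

31 yr

Balance the atmosphere: ΣF_in = 148.70 Gt C/yr.
Export to the second box = ΣF_in − (92.01) = 56.690 Gt C/yr.
At steady state the output of the second box equals its input, 56.690 Gt C/yr.
τ = M / F = 1768 / 56.690 = 31.19 yr.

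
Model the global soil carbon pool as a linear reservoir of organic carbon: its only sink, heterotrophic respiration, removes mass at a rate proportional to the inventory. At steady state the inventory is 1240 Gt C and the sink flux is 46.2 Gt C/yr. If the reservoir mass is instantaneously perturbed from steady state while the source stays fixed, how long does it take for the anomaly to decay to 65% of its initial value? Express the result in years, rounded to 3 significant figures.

11.6 yr

For a linear reservoir the anomaly decays as exp(−t/τ) with τ = M/F = 1240/46.2 = 26.84 yr.
exp(−t/τ) = 0.65 ⇒ t = −τ ln(0.65) = 26.84 × 0.4308 = 11.56 yr.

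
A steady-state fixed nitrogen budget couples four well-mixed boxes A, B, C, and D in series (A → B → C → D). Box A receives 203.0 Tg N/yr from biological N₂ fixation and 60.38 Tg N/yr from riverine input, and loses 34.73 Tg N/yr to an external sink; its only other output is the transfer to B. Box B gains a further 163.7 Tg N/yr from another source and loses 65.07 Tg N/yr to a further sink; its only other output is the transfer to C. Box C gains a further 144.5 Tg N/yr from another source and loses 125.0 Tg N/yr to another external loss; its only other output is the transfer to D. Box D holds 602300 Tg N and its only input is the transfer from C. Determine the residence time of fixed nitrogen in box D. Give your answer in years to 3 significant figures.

1740 yr

Box A: F(A→B) = (203.0 + 60.38) − 34.73 = 228.65 Tg N/yr.
Box B: F(B→C) = (228.65 + 163.7) − 65.07 = 327.28 Tg N/yr.
Box C: F(C→D) = (327.28 + 144.5) − 125.0 = 346.78 Tg N/yr.
Box D throughput = its input = 346.78 Tg N/yr; τ = 602300 / 346.78 = 1737 yr.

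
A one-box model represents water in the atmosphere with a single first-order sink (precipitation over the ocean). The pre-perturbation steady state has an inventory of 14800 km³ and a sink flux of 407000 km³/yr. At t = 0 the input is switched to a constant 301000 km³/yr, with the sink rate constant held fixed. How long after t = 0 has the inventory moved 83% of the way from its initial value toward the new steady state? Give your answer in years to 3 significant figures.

τ = M₀/F₀ = 14800/407000 = 0.03636 yr.
The remaining gap fraction is e^(−t/τ); 83% covered ⇒ e^(−t/τ) = 0.170.
t = −τ ln(0.170) = 0.03636 × 1.772 = 0.06443 yr.

0.0644 yr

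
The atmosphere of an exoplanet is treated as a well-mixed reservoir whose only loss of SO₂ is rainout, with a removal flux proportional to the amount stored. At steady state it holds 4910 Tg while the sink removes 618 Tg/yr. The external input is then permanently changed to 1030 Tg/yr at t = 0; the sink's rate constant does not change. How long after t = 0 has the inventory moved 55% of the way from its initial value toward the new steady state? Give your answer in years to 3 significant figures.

6.34 yr

τ = M₀/F₀ = 4910/618 = 7.945 yr.
The remaining gap fraction is e^(−t/τ); 55% covered ⇒ e^(−t/τ) = 0.450.
t = −τ ln(0.450) = 7.945 × 0.7985 = 6.344 yr.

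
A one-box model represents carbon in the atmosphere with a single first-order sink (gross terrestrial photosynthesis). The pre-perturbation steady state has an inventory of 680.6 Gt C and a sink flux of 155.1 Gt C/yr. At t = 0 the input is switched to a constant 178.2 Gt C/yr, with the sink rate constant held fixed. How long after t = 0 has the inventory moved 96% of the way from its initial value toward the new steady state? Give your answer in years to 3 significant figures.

τ = M₀/F₀ = 680.6/155.1 = 4.388 yr.
The remaining gap fraction is e^(−t/τ); 96% covered ⇒ e^(−t/τ) = 0.0400.
t = −τ ln(0.0400) = 4.388 × 3.219 = 14.12 yr.

14.1 yr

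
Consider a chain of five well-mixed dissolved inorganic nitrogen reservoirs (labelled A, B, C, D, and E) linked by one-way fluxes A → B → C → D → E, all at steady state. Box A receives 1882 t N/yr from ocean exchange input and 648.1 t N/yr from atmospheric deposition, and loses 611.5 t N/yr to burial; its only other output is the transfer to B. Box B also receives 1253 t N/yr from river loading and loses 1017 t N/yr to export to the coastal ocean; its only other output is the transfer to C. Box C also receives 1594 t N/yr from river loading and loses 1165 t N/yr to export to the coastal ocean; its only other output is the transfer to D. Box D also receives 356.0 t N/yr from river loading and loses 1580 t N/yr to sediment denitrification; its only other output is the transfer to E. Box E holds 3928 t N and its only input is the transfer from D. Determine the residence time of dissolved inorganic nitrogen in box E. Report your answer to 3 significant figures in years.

2.89 yr

Box A: F(A→B) = (1882 + 648.1) − 611.5 = 1918.6 t N/yr.
Box B: F(B→C) = (1918.6 + 1253) − 1017 = 2154.6 t N/yr.
Box C: F(C→D) = (2154.6 + 1594) − 1165 = 2583.6 t N/yr.
Box D: F(D→E) = (2583.6 + 356.0) − 1580 = 1359.6 t N/yr.
Box E throughput = its input = 1359.6 t N/yr; τ = 3928 / 1359.6 = 2.889 yr.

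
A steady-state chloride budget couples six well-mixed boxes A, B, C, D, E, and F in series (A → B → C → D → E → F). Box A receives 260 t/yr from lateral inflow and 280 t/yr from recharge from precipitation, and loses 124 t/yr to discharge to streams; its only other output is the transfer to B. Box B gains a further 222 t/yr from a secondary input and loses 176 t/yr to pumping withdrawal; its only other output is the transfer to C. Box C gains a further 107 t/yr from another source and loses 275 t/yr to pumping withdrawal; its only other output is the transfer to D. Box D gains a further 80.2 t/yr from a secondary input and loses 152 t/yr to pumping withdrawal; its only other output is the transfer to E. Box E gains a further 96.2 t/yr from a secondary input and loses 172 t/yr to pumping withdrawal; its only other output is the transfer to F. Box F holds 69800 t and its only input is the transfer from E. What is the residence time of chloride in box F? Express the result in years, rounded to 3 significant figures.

Box A: F(A→B) = (260 + 280) − 124 = 416.00 t/yr.
Box B: F(B→C) = (416.00 + 222) − 176 = 462.00 t/yr.
Box C: F(C→D) = (462.00 + 107) − 275 = 294.00 t/yr.
Box D: F(D→E) = (294.00 + 80.2) − 152 = 222.20 t/yr.
Box E: F(E→F) = (222.20 + 96.2) − 172 = 146.40 t/yr.
Box F throughput = its input = 146.40 t/yr; τ = 69800 / 146.40 = 476.8 yr.

477 yr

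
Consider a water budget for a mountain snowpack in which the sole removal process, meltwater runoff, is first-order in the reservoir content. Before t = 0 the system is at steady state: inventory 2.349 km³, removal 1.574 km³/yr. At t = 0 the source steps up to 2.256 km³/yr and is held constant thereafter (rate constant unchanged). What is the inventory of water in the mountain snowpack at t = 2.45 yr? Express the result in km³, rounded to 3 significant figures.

3.17 km³

The sink rate constant is k = F₀/M₀ = 1.574/2.349 = 0.6701 yr⁻¹.
Solving dM/dt = F₁ − kM with M(0) = M₀ gives M(t) = F₁/k + (M₀ − F₁/k)·e^(−kt).
F₁/k = 2.256/0.6701 = 3.3668 km³; kt = 0.6701 × 2.45 = 1.642, e^(−kt) = 0.1937.
M(2.45) = 3.3668 + (2.349 − 3.3668) × 0.1937 = 3.3668 − 0.1971 = 3.1697 km³.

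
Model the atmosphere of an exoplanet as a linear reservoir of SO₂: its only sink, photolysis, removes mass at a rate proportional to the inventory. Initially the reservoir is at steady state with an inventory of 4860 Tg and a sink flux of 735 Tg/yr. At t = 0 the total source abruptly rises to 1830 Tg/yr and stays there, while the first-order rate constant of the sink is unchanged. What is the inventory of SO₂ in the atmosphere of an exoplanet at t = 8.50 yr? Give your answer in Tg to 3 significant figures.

The sink rate constant is k = F₀/M₀ = 735/4860 = 0.1512 yr⁻¹.
Solving dM/dt = F₁ − kM with M(0) = M₀ gives M(t) = F₁/k + (M₀ − F₁/k)·e^(−kt).
F₁/k = 1830/0.1512 = 12100 Tg; kt = 0.1512 × 8.50 = 1.285, e^(−kt) = 0.2765.
M(8.50) = 12100 + (4860 − 12100) × 0.2765 = 12100 − 2002 = 10098 Tg.

10100 Tg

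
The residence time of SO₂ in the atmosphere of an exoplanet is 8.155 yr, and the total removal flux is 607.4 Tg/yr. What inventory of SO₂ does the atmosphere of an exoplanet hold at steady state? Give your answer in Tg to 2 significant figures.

τ = M/F ⇒ M = τ × F = 8.155 × 607.4 = 4953 Tg.

5000 Tg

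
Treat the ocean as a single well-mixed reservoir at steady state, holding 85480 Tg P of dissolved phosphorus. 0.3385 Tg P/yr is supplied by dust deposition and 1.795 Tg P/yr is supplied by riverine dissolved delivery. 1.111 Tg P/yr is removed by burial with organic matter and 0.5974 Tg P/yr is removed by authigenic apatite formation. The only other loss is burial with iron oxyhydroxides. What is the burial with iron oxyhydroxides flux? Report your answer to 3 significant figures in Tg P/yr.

0.425 Tg P/yr

At steady state ΣF_in = ΣF_out.
ΣF_in = 0.3385 + 1.795 = 2.1335 Tg P/yr.
Burial with iron oxyhydroxides flux = ΣF_in − (1.111 + 0.5974) = 2.1335 − 1.708 = 0.4251 Tg P/yr.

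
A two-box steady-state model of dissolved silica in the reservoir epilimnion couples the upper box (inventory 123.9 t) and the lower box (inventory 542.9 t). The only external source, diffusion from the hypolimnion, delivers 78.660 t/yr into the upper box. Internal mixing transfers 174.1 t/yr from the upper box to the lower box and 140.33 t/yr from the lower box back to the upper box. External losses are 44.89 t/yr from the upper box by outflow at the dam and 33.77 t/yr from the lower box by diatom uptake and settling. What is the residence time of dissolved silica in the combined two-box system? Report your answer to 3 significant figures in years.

8.48 yr

Treat the two boxes together as one reservoir: the mixing fluxes between them are internal recycling, so τ = ΣM / Σ(external losses).
M_total = 123.9 + 542.9 = 666.80 t.
ΣF_external_out = 44.89 + 33.77 = 78.660 t/yr.
τ = M_total / ΣF_ext = 666.80 / 78.660 = 8.477 yr.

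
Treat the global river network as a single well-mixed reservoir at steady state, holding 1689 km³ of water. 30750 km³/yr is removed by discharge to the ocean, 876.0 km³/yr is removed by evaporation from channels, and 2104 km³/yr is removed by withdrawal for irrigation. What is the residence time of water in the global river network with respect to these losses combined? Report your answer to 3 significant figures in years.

Total removal = 30750 + 876.0 + 2104 = 33730 km³/yr.
τ = M / ΣF_out = 1689 / 33730 = 0.05007 yr.

0.0501 yr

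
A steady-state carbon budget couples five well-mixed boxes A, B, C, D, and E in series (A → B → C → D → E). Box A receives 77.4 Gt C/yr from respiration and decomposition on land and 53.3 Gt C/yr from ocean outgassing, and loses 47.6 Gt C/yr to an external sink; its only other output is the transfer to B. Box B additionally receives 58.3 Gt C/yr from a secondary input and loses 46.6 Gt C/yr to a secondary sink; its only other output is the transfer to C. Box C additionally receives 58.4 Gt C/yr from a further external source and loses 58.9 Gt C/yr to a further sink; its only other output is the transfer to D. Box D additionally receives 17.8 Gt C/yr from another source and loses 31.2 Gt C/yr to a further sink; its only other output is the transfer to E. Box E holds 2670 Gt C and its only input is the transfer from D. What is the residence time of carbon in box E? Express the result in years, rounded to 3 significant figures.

33.0 yr

Box A: F(A→B) = (77.4 + 53.3) − 47.6 = 83.100 Gt C/yr.
Box B: F(B→C) = (83.100 + 58.3) − 46.6 = 94.800 Gt C/yr.
Box C: F(C→D) = (94.800 + 58.4) − 58.9 = 94.300 Gt C/yr.
Box D: F(D→E) = (94.300 + 17.8) − 31.2 = 80.900 Gt C/yr.
Box E throughput = its input = 80.900 Gt C/yr; τ = 2670 / 80.900 = 33.00 yr.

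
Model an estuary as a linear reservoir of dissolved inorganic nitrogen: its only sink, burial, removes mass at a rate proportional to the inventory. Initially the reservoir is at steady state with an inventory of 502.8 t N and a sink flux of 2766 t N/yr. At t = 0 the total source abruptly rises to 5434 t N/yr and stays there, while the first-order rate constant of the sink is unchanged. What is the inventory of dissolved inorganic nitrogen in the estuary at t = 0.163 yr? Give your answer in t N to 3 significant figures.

The sink rate constant is k = F₀/M₀ = 2766/502.8 = 5.501 yr⁻¹.
Solving dM/dt = F₁ − kM with M(0) = M₀ gives M(t) = F₁/k + (M₀ − F₁/k)·e^(−kt).
F₁/k = 5434/5.501 = 987.79 t N; kt = 5.501 × 0.163 = 0.8967, e^(−kt) = 0.4079.
M(0.163) = 987.79 + (502.8 − 987.79) × 0.4079 = 987.79 − 197.8 = 789.95 t N.

790 t N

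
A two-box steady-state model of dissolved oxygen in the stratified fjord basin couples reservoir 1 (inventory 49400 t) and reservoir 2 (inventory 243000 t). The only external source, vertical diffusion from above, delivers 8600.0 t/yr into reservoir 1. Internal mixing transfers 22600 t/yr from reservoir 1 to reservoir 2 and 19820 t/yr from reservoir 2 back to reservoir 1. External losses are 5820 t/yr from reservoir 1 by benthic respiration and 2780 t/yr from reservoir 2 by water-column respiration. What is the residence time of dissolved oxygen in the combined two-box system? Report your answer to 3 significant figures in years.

34.0 yr

For the system as a whole, the A↔B exchange is internal and contributes nothing to the throughput; only the external sinks remove mass.
M_total = 49400 + 243000 = 292400 t.
ΣF_external_out = 5820 + 2780 = 8600.0 t/yr.
τ = M_total / ΣF_ext = 292400 / 8600.0 = 34.00 yr.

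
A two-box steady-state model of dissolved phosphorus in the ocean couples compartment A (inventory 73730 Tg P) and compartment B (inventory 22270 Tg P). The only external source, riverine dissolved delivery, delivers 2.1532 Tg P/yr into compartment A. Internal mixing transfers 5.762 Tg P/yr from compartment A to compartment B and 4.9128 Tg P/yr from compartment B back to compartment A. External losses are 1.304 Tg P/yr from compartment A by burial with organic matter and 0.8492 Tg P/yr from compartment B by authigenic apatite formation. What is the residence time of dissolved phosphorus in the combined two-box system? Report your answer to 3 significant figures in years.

For the system as a whole, the A↔B exchange is internal and contributes nothing to the throughput; only the external sinks remove mass.
M_total = 73730 + 22270 = 96000 Tg P.
ΣF_external_out = 1.304 + 0.8492 = 2.1532 Tg P/yr.
τ = M_total / ΣF_ext = 96000 / 2.1532 = 44580 yr.

44600 yr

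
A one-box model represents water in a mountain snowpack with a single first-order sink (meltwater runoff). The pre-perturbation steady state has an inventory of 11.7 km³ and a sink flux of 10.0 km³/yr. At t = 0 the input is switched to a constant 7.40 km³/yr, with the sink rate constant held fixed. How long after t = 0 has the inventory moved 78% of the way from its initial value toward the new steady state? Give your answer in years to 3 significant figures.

τ = M₀/F₀ = 11.7/10.0 = 1.170 yr.
The remaining gap fraction is e^(−t/τ); 78% covered ⇒ e^(−t/τ) = 0.220.
t = −τ ln(0.220) = 1.170 × 1.514 = 1.772 yr.

1.77 yr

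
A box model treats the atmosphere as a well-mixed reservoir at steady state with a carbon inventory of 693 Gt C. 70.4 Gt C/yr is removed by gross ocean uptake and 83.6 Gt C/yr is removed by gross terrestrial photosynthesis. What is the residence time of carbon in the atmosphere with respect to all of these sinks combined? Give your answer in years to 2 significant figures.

Total removal flux = 70.4 + 83.6 = 154.00 Gt C/yr.
τ = M / ΣF_out = 693 / 154.00 = 4.500 yr.

4.5 yr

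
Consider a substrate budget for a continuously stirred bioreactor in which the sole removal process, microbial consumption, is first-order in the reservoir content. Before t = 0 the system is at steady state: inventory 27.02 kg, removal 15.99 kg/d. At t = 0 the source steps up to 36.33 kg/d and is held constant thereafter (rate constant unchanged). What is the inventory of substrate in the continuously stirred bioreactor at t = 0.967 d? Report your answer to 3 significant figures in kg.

τ = M₀/F₀ = 27.02/15.99 = 1.690 d; rate constant k = 1/τ.
New steady state M_∞ = F₁/k = F₁·τ = 36.33 × 1.690 = 61.391 kg.
M(t) = M_∞ + (M₀ − M_∞)·e^(−t/τ); t/τ = 0.967/1.690 = 0.5723, so e^(−t/τ) = 0.5643.
M(t) = 61.391 − 34.37 × 0.5643 = 41.997 kg.

42.0 kg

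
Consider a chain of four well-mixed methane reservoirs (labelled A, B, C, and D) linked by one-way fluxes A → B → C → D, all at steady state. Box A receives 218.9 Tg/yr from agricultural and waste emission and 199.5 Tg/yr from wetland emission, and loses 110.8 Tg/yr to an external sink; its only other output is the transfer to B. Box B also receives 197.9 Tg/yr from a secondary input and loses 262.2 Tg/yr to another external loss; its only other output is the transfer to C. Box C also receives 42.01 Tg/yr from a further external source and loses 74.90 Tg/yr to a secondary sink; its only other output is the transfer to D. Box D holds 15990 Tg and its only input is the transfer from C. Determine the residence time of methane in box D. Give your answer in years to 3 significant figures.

Box A: F(A→B) = (218.9 + 199.5) − 110.8 = 307.60 Tg/yr.
Box B: F(B→C) = (307.60 + 197.9) − 262.2 = 243.30 Tg/yr.
Box C: F(C→D) = (243.30 + 42.01) − 74.90 = 210.41 Tg/yr.
Box D throughput = its input = 210.41 Tg/yr; τ = 15990 / 210.41 = 75.99 yr.

76.0 yr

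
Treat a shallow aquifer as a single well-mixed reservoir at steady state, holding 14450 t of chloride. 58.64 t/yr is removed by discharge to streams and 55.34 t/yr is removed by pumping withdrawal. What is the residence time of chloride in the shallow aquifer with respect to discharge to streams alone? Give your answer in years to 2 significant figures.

Residence time with respect to a single sink: τ = M / F_sink.
τ = 14450 / 58.64 = 246.4 yr.

250 yr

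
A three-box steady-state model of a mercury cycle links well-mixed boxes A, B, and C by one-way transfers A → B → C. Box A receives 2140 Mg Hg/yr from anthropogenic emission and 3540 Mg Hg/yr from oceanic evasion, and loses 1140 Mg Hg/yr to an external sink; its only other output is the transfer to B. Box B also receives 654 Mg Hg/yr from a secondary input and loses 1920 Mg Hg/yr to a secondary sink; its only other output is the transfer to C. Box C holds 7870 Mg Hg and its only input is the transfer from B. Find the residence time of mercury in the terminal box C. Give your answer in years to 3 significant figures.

Box A: F(A→B) = (2140 + 3540) − 1140 = 4540.0 Mg Hg/yr.
Box B: F(B→C) = (4540.0 + 654) − 1920 = 3274.0 Mg Hg/yr.
Box C throughput = its input = 3274.0 Mg Hg/yr; τ = 7870 / 3274.0 = 2.404 yr.

2.40 yr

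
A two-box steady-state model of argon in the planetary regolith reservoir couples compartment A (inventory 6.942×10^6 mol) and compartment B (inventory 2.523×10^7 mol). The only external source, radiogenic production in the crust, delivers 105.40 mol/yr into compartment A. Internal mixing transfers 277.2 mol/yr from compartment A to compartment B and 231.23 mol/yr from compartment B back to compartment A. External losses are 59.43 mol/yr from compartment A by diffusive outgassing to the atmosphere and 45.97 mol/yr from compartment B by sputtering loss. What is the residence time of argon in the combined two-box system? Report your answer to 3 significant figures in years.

305000 yr

For the system as a whole, the A↔B exchange is internal and contributes nothing to the throughput; only the external sinks remove mass.
M_total = 6.942×10^6 + 2.523×10^7 = 3.2172×10^7 mol.
ΣF_external_out = 59.43 + 45.97 = 105.40 mol/yr.
τ = M_total / ΣF_ext = 3.2172×10^7 / 105.40 = 305200 yr.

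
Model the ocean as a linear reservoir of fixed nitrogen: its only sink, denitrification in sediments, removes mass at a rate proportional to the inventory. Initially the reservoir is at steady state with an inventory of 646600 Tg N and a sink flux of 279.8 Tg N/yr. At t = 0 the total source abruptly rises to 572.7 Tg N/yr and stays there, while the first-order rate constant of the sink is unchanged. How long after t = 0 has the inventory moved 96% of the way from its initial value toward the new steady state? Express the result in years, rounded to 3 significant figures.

τ = M₀/F₀ = 646600/279.8 = 2311 yr.
The remaining gap fraction is e^(−t/τ); 96% covered ⇒ e^(−t/τ) = 0.0400.
t = −τ ln(0.0400) = 2311 × 3.219 = 7439 yr.

7440 yr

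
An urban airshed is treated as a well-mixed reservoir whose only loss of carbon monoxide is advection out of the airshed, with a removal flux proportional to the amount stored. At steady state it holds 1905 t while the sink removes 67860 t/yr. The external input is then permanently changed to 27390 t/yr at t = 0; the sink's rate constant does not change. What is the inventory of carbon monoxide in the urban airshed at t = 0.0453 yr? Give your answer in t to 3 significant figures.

995 t

τ = M₀/F₀ = 1905/67860 = 0.02807 yr; rate constant k = 1/τ.
New steady state M_∞ = F₁/k = F₁·τ = 27390 × 0.02807 = 768.91 t.
M(t) = M_∞ + (M₀ − M_∞)·e^(−t/τ); t/τ = 0.0453/0.02807 = 1.614, so e^(−t/τ) = 0.1992.
M(t) = 768.91 + 1136 × 0.1992 = 995.16 t.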